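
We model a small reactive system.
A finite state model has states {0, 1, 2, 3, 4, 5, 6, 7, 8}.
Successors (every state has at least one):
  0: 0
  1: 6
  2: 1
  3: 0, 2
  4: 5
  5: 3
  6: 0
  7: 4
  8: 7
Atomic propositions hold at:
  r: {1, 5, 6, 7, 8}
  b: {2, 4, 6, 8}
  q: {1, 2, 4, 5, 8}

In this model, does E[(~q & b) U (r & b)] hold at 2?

No

Sat(~q) = {0, 3, 6, 7}
Sat(~q & b) = {6}
Sat(r & b) = {6, 8}
E[(~q & b) U (r & b)]: least fixpoint, start Z0 = Sat((r & b)) = {6, 8}, add states in Sat(~q & b) with some successor in Z. Already a fixed point.
Sat(E[(~q & b) U (r & b)]) = {6, 8}
2 ∉ Sat(E[(~q & b) U (r & b)]) = {6, 8}, so the formula does not hold at 2.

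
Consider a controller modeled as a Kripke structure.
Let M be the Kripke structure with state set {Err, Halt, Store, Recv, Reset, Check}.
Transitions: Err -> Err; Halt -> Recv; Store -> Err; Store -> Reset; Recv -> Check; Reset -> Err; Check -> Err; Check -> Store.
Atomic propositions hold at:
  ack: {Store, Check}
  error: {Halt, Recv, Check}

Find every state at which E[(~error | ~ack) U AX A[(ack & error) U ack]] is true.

{Halt, Recv}

Sat(~error) = {Err, Store, Reset}
Sat(~ack) = {Err, Halt, Recv, Reset}
Sat(~error | ~ack) = {Err, Halt, Store, Recv, Reset}
Sat(ack & error) = {Check}
A[(ack & error) U ack]: least fixpoint, start Z0 = Sat(ack) = {Store, Check}, add states in Sat(ack & error) with every successor in Z. Already a fixed point.
Sat(A[(ack & error) U ack]) = {Store, Check}
Sat(AX A[(ack & error) U ack]) = {s : every successor in {Store, Check}} = {Recv}
E[(~error | ~ack) U AX A[(ack & error) U ack]]: least fixpoint, start Z0 = Sat(AX A[(ack & error) U ack]) = {Recv}, add states in Sat(~error | ~ack) with some successor in Z. Z1 = {Halt, Recv}; fixed.
Sat(E[(~error | ~ack) U AX A[(ack & error) U ack]]) = {Halt, Recv}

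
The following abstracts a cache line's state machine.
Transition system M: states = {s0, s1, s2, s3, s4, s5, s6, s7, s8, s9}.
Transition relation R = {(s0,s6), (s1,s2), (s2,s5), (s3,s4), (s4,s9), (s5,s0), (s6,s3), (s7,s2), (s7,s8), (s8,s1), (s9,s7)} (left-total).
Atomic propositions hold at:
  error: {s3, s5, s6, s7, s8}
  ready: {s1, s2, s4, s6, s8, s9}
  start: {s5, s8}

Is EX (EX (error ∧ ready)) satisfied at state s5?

Sat(error ∧ ready) = {s6, s8}
Sat(EX (error ∧ ready)) = {s : some successor in {s6, s8}} = {s0, s7}
Sat(EX (EX (error ∧ ready))) = {s : some successor in {s0, s7}} = {s5, s9}
s5 ∈ Sat(EX (EX (error ∧ ready))) = {s5, s9}, so the formula holds at s5.

Yes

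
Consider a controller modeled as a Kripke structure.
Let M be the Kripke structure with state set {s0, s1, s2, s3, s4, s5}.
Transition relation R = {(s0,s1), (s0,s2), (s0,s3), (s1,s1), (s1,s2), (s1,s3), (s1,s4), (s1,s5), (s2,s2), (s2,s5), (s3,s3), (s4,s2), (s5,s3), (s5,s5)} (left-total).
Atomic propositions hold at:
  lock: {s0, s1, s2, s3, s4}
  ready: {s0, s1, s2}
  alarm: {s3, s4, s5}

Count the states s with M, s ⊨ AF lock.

AF lock: least fixpoint, start Z0 = {s0, s1, s2, s3, s4}, add states with every successor in Z. Already a fixed point.
Sat(AF lock) = {s0, s1, s2, s3, s4}
|Sat(AF lock)| = |{s0, s1, s2, s3, s4}| = 5.

5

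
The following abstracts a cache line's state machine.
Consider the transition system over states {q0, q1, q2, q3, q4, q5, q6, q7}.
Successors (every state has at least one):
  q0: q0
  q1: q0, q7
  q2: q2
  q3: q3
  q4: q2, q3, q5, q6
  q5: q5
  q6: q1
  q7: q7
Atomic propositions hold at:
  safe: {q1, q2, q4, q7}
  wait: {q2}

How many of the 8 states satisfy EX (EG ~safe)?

Sat(~safe) = {q0, q3, q5, q6}
EG ~safe: greatest fixpoint, start Z0 = {q0, q3, q5, q6}, keep only states in Sat with some successor in Z. Z1 = {q0, q3, q5}; fixed.
Sat(EG ~safe) = {q0, q3, q5}
Sat(EX (EG ~safe)) = {s : some successor in {q0, q3, q5}} = {q0, q1, q3, q4, q5}
|Sat(EX (EG ~safe))| = |{q0, q1, q3, q4, q5}| = 5.

5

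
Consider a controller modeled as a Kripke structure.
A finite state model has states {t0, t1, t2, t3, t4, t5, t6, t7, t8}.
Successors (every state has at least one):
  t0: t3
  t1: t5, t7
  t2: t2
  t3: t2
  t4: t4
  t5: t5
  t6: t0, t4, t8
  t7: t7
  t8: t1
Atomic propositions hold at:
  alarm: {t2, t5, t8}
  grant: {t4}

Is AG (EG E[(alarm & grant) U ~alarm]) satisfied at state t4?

Yes

Sat(alarm & grant) = ∅
Sat(~alarm) = {t0, t1, t3, t4, t6, t7}
E[(alarm & grant) U ~alarm]: least fixpoint, start Z0 = Sat(~alarm) = {t0, t1, t3, t4, t6, t7}, add states in Sat(alarm & grant) with some successor in Z. Already a fixed point.
Sat(E[(alarm & grant) U ~alarm]) = {t0, t1, t3, t4, t6, t7}
EG E[(alarm & grant) U ~alarm]: greatest fixpoint, start Z0 = {t0, t1, t3, t4, t6, t7}, keep only states in Sat with some successor in Z. Z1 = {t0, t1, t4, t6, t7}; Z2 = {t1, t4, t6, t7}; fixed.
Sat(EG E[(alarm & grant) U ~alarm]) = {t1, t4, t6, t7}
AG (EG E[(alarm & grant) U ~alarm]): greatest fixpoint, start Z0 = {t1, t4, t6, t7}, keep only states in Sat with every successor in Z. Z1 = {t4, t7}; fixed.
Sat(AG (EG E[(alarm & grant) U ~alarm])) = {t4, t7}
t4 ∈ Sat(AG (EG E[(alarm & grant) U ~alarm])) = {t4, t7}, so the formula holds at t4.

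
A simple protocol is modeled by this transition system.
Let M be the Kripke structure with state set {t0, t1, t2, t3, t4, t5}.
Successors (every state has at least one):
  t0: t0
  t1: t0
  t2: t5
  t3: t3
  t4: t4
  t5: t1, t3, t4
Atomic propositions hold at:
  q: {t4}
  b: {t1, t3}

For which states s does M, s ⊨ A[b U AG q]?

{t4}

AG q: greatest fixpoint, start Z0 = {t4}, keep only states in Sat with every successor in Z. Already a fixed point.
Sat(AG q) = {t4}
A[b U AG q]: least fixpoint, start Z0 = Sat(AG q) = {t4}, add states in Sat(b) with every successor in Z. Already a fixed point.
Sat(A[b U AG q]) = {t4}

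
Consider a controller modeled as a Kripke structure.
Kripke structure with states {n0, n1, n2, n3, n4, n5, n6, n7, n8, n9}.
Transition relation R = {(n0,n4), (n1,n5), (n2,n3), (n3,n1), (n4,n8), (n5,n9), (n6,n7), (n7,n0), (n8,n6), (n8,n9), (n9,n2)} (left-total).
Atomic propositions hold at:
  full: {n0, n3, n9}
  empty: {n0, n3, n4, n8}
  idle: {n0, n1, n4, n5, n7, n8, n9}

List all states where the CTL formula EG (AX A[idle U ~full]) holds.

{n0, n4, n6, n7, n8}

Sat(~full) = {n1, n2, n4, n5, n6, n7, n8}
A[idle U ~full]: least fixpoint, start Z0 = Sat(~full) = {n1, n2, n4, n5, n6, n7, n8}, add states in Sat(idle) with every successor in Z. Z1 = {n0, n1, n2, n4, n5, n6, n7, n8, n9}; fixed.
Sat(A[idle U ~full]) = {n0, n1, n2, n4, n5, n6, n7, n8, n9}
Sat(AX A[idle U ~full]) = {s : every successor in {n0, n1, n2, n4, n5, n6, n7, n8, n9}} = {n0, n1, n3, n4, n5, n6, n7, n8, n9}
EG (AX A[idle U ~full]): greatest fixpoint, start Z0 = {n0, n1, n3, n4, n5, n6, n7, n8, n9}, keep only states in Sat with some successor in Z. Z1 = {n0, n1, n3, n4, n5, n6, n7, n8}; Z2 = {n0, n1, n3, n4, n6, n7, n8}; Z3 = {n0, n3, n4, n6, n7, n8}; Z4 = {n0, n4, n6, n7, n8}; fixed.
Sat(EG (AX A[idle U ~full])) = {n0, n4, n6, n7, n8}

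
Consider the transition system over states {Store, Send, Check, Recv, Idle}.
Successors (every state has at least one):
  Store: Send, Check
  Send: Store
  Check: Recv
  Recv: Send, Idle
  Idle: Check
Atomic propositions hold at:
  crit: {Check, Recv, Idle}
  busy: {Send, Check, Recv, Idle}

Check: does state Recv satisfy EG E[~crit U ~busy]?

Sat(~crit) = {Store, Send}
Sat(~busy) = {Store}
E[~crit U ~busy]: least fixpoint, start Z0 = Sat(~busy) = {Store}, add states in Sat(~crit) with some successor in Z. Z1 = {Store, Send}; fixed.
Sat(E[~crit U ~busy]) = {Store, Send}
EG E[~crit U ~busy]: greatest fixpoint, start Z0 = {Store, Send}, keep only states in Sat with some successor in Z. Already a fixed point.
Sat(EG E[~crit U ~busy]) = {Store, Send}
Recv ∉ Sat(EG E[~crit U ~busy]) = {Store, Send}, so the formula does not hold at Recv.

No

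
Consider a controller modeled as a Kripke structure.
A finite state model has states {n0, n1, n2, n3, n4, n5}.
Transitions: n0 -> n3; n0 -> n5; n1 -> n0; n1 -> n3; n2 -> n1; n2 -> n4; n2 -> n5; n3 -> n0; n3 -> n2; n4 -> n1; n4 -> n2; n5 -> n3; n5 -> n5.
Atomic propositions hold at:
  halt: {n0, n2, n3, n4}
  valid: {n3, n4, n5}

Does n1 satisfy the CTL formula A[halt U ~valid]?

Sat(~valid) = {n0, n1, n2}
A[halt U ~valid]: least fixpoint, start Z0 = Sat(~valid) = {n0, n1, n2}, add states in Sat(halt) with every successor in Z. Z1 = {n0, n1, n2, n3, n4}; fixed.
Sat(A[halt U ~valid]) = {n0, n1, n2, n3, n4}
n1 ∈ Sat(A[halt U ~valid]) = {n0, n1, n2, n3, n4}, so the formula holds at n1.

Yes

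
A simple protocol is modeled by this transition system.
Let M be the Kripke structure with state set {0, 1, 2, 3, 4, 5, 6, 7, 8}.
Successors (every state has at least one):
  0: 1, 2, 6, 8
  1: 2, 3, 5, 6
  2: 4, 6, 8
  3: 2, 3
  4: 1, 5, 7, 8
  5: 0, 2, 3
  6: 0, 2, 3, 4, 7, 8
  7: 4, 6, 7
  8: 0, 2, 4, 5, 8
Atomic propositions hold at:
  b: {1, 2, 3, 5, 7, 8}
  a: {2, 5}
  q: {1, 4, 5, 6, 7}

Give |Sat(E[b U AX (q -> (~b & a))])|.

Sat(~b) = {0, 4, 6}
Sat(~b & a) = ∅
Sat(q -> (~b & a)) = {0, 2, 3, 8}
Sat(AX (q -> (~b & a))) = {s : every successor in {0, 2, 3, 8}} = {3, 5}
E[b U AX (q -> (~b & a))]: least fixpoint, start Z0 = Sat(AX (q -> (~b & a))) = {3, 5}, add states in Sat(b) with some successor in Z. Z1 = {1, 3, 5, 8}; Z2 = {1, 2, 3, 5, 8}; fixed.
Sat(E[b U AX (q -> (~b & a))]) = {1, 2, 3, 5, 8}
|Sat(E[b U AX (q -> (~b & a))])| = |{1, 2, 3, 5, 8}| = 5.

5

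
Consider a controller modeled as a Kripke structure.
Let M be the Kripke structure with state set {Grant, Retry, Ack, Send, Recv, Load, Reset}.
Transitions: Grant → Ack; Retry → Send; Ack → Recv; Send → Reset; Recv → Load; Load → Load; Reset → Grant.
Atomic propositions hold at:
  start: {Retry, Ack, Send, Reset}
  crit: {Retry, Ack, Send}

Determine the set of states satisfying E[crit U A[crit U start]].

{Retry, Ack, Send, Reset}

A[crit U start]: least fixpoint, start Z0 = Sat(start) = {Retry, Ack, Send, Reset}, add states in Sat(crit) with every successor in Z. Already a fixed point.
Sat(A[crit U start]) = {Retry, Ack, Send, Reset}
E[crit U A[crit U start]]: least fixpoint, start Z0 = Sat(A[crit U start]) = {Retry, Ack, Send, Reset}, add states in Sat(crit) with some successor in Z. Already a fixed point.
Sat(E[crit U A[crit U start]]) = {Retry, Ack, Send, Reset}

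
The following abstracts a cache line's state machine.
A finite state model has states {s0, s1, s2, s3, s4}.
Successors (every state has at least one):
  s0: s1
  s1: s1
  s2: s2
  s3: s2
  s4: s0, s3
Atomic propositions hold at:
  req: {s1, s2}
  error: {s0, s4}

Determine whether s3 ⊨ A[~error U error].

No

Sat(~error) = {s1, s2, s3}
A[~error U error]: least fixpoint, start Z0 = Sat(error) = {s0, s4}, add states in Sat(~error) with every successor in Z. Already a fixed point.
Sat(A[~error U error]) = {s0, s4}
s3 ∉ Sat(A[~error U error]) = {s0, s4}, so the formula does not hold at s3.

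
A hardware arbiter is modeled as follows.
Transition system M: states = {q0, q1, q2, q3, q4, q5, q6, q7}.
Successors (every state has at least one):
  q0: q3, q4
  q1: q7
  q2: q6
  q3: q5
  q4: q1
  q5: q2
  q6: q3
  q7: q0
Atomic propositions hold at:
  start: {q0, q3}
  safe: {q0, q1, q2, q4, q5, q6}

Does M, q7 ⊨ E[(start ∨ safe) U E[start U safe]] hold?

No

Sat(start ∨ safe) = {q0, q1, q2, q3, q4, q5, q6}
E[start U safe]: least fixpoint, start Z0 = Sat(safe) = {q0, q1, q2, q4, q5, q6}, add states in Sat(start) with some successor in Z. Z1 = {q0, q1, q2, q3, q4, q5, q6}; fixed.
Sat(E[start U safe]) = {q0, q1, q2, q3, q4, q5, q6}
E[(start ∨ safe) U E[start U safe]]: least fixpoint, start Z0 = Sat(E[start U safe]) = {q0, q1, q2, q3, q4, q5, q6}, add states in Sat(start ∨ safe) with some successor in Z. Already a fixed point.
Sat(E[(start ∨ safe) U E[start U safe]]) = {q0, q1, q2, q3, q4, q5, q6}
q7 ∉ Sat(E[(start ∨ safe) U E[start U safe]]) = {q0, q1, q2, q3, q4, q5, q6}, so the formula does not hold at q7.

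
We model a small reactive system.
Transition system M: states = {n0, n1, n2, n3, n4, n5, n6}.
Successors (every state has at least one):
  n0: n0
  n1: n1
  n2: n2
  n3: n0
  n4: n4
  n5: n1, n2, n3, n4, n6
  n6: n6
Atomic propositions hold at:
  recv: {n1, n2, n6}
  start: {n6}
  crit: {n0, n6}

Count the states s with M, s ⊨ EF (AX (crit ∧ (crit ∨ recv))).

4

Sat(crit ∨ recv) = {n0, n1, n2, n6}
Sat(crit ∧ (crit ∨ recv)) = {n0, n6}
Sat(AX (crit ∧ (crit ∨ recv))) = {s : every successor in {n0, n6}} = {n0, n3, n6}
EF (AX (crit ∧ (crit ∨ recv))): least fixpoint, start Z0 = {n0, n3, n6}, add states with some successor in Z. Z1 = {n0, n3, n5, n6}; fixed.
Sat(EF (AX (crit ∧ (crit ∨ recv)))) = {n0, n3, n5, n6}
|Sat(EF (AX (crit ∧ (crit ∨ recv))))| = |{n0, n3, n5, n6}| = 4.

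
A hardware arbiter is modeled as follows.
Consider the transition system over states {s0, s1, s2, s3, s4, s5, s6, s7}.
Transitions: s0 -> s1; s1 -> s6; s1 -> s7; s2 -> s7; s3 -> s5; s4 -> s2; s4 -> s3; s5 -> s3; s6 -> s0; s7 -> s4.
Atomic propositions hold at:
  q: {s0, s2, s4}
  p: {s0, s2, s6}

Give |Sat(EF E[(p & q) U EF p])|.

6

Sat(p & q) = {s0, s2}
EF p: least fixpoint, start Z0 = {s0, s2, s6}, add states with some successor in Z. Z1 = {s0, s1, s2, s4, s6}; Z2 = {s0, s1, s2, s4, s6, s7}; fixed.
Sat(EF p) = {s0, s1, s2, s4, s6, s7}
E[(p & q) U EF p]: least fixpoint, start Z0 = Sat(EF p) = {s0, s1, s2, s4, s6, s7}, add states in Sat(p & q) with some successor in Z. Already a fixed point.
Sat(E[(p & q) U EF p]) = {s0, s1, s2, s4, s6, s7}
EF E[(p & q) U EF p]: least fixpoint, start Z0 = {s0, s1, s2, s4, s6, s7}, add states with some successor in Z. Already a fixed point.
Sat(EF E[(p & q) U EF p]) = {s0, s1, s2, s4, s6, s7}
|Sat(EF E[(p & q) U EF p])| = |{s0, s1, s2, s4, s6, s7}| = 6.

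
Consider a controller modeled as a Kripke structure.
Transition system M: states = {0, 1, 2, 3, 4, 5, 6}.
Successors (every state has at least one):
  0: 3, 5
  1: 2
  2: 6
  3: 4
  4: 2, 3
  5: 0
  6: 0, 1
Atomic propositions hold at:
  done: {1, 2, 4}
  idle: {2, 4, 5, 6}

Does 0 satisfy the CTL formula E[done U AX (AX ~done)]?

No

Sat(~done) = {0, 3, 5, 6}
Sat(AX ~done) = {s : every successor in {0, 3, 5, 6}} = {0, 2, 5}
Sat(AX (AX ~done)) = {s : every successor in {0, 2, 5}} = {1, 5}
E[done U AX (AX ~done)]: least fixpoint, start Z0 = Sat(AX (AX ~done)) = {1, 5}, add states in Sat(done) with some successor in Z. Already a fixed point.
Sat(E[done U AX (AX ~done)]) = {1, 5}
0 ∉ Sat(E[done U AX (AX ~done)]) = {1, 5}, so the formula does not hold at 0.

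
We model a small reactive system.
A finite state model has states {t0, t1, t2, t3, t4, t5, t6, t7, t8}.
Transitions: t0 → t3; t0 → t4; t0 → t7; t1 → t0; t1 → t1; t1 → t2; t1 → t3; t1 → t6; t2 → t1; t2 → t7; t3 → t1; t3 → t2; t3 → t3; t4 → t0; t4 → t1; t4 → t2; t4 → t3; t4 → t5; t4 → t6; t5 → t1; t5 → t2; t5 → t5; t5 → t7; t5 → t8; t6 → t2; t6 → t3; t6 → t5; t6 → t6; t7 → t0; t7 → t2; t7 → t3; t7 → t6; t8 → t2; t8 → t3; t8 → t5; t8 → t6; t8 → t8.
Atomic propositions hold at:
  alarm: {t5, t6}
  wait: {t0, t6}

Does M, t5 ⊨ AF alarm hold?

Yes

AF alarm: least fixpoint, start Z0 = {t5, t6}, add states with every successor in Z. Already a fixed point.
Sat(AF alarm) = {t5, t6}
t5 ∈ Sat(AF alarm) = {t5, t6}, so the formula holds at t5.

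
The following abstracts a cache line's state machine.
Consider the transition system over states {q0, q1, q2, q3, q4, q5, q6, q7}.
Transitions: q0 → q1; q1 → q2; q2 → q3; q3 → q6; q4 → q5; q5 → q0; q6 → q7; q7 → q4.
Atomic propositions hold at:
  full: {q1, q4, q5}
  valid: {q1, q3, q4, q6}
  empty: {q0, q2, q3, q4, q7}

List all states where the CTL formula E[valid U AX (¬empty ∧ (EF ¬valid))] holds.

{q0, q3, q4}

Sat(¬empty) = {q1, q5, q6}
Sat(¬valid) = {q0, q2, q5, q7}
EF ¬valid: least fixpoint, start Z0 = {q0, q2, q5, q7}, add states with some successor in Z. Z1 = {q0, q1, q2, q4, q5, q6, q7}; Z2 = {q0, q1, q2, q3, q4, q5, q6, q7}; fixed.
Sat(EF ¬valid) = {q0, q1, q2, q3, q4, q5, q6, q7}
Sat(¬empty ∧ (EF ¬valid)) = {q1, q5, q6}
Sat(AX (¬empty ∧ (EF ¬valid))) = {s : every successor in {q1, q5, q6}} = {q0, q3, q4}
E[valid U AX (¬empty ∧ (EF ¬valid))]: least fixpoint, start Z0 = Sat(AX (¬empty ∧ (EF ¬valid))) = {q0, q3, q4}, add states in Sat(valid) with some successor in Z. Already a fixed point.
Sat(E[valid U AX (¬empty ∧ (EF ¬valid))]) = {q0, q3, q4}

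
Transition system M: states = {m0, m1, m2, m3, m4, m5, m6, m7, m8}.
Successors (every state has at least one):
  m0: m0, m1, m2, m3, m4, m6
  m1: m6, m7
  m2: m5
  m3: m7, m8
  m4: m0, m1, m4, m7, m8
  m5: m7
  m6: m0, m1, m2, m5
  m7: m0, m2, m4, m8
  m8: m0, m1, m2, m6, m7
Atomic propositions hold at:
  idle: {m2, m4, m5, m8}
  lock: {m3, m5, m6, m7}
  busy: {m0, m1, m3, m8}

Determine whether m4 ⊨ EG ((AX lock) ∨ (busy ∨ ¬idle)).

Sat(AX lock) = {s : every successor in {m3, m5, m6, m7}} = {m1, m2, m5}
Sat(¬idle) = {m0, m1, m3, m6, m7}
Sat(busy ∨ ¬idle) = {m0, m1, m3, m6, m7, m8}
Sat((AX lock) ∨ (busy ∨ ¬idle)) = {m0, m1, m2, m3, m5, m6, m7, m8}
EG ((AX lock) ∨ (busy ∨ ¬idle)): greatest fixpoint, start Z0 = {m0, m1, m2, m3, m5, m6, m7, m8}, keep only states in Sat with some successor in Z. Already a fixed point.
Sat(EG ((AX lock) ∨ (busy ∨ ¬idle))) = {m0, m1, m2, m3, m5, m6, m7, m8}
m4 ∉ Sat(EG ((AX lock) ∨ (busy ∨ ¬idle))) = {m0, m1, m2, m3, m5, m6, m7, m8}, so the formula does not hold at m4.

No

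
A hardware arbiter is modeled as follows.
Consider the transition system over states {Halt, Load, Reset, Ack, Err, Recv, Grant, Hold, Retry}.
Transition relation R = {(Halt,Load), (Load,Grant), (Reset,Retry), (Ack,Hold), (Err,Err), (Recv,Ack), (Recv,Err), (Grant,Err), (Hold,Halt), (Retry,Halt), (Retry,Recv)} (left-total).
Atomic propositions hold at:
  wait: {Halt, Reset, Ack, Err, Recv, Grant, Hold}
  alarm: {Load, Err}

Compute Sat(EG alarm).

EG alarm: greatest fixpoint, start Z0 = {Load, Err}, keep only states in Sat with some successor in Z. Z1 = {Err}; fixed.
Sat(EG alarm) = {Err}

{Err}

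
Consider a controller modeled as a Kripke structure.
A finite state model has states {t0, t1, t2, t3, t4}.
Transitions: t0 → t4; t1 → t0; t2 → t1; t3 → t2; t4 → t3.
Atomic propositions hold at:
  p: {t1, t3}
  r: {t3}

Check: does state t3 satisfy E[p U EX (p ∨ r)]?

Yes

Sat(p ∨ r) = {t1, t3}
Sat(EX (p ∨ r)) = {s : some successor in {t1, t3}} = {t2, t4}
E[p U EX (p ∨ r)]: least fixpoint, start Z0 = Sat(EX (p ∨ r)) = {t2, t4}, add states in Sat(p) with some successor in Z. Z1 = {t2, t3, t4}; fixed.
Sat(E[p U EX (p ∨ r)]) = {t2, t3, t4}
t3 ∈ Sat(E[p U EX (p ∨ r)]) = {t2, t3, t4}, so the formula holds at t3.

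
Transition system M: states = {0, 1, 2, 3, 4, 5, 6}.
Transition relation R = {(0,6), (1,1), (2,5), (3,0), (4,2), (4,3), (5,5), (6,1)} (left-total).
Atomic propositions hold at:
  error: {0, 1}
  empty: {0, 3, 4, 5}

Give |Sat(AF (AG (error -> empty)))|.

2

Sat(error -> empty) = {0, 2, 3, 4, 5, 6}
AG (error -> empty): greatest fixpoint, start Z0 = {0, 2, 3, 4, 5, 6}, keep only states in Sat with every successor in Z. Z1 = {0, 2, 3, 4, 5}; Z2 = {2, 3, 4, 5}; Z3 = {2, 4, 5}; Z4 = {2, 5}; fixed.
Sat(AG (error -> empty)) = {2, 5}
AF (AG (error -> empty)): least fixpoint, start Z0 = {2, 5}, add states with every successor in Z. Already a fixed point.
Sat(AF (AG (error -> empty))) = {2, 5}
|Sat(AF (AG (error -> empty)))| = |{2, 5}| = 2.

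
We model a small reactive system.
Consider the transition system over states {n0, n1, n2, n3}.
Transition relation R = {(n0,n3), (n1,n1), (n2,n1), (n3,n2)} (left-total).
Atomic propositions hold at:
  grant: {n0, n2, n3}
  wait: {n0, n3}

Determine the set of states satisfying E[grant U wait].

E[grant U wait]: least fixpoint, start Z0 = Sat(wait) = {n0, n3}, add states in Sat(grant) with some successor in Z. Already a fixed point.
Sat(E[grant U wait]) = {n0, n3}

{n0, n3}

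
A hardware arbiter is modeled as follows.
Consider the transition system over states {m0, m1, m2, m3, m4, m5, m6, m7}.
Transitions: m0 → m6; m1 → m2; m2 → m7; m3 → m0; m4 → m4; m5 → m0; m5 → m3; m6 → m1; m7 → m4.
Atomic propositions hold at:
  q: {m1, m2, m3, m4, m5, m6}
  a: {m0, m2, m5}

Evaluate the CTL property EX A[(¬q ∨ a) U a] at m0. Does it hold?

No

Sat(¬q) = {m0, m7}
Sat(¬q ∨ a) = {m0, m2, m5, m7}
A[(¬q ∨ a) U a]: least fixpoint, start Z0 = Sat(a) = {m0, m2, m5}, add states in Sat(¬q ∨ a) with every successor in Z. Already a fixed point.
Sat(A[(¬q ∨ a) U a]) = {m0, m2, m5}
Sat(EX A[(¬q ∨ a) U a]) = {s : some successor in {m0, m2, m5}} = {m1, m3, m5}
m0 ∉ Sat(EX A[(¬q ∨ a) U a]) = {m1, m3, m5}, so the formula does not hold at m0.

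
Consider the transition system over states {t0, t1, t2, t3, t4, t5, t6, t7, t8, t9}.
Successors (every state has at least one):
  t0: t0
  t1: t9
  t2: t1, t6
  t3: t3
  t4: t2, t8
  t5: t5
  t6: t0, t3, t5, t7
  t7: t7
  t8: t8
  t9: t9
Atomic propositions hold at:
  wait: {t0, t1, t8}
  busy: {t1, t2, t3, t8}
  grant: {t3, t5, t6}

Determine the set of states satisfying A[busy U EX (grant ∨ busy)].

{t2, t3, t4, t5, t6, t8}

Sat(grant ∨ busy) = {t1, t2, t3, t5, t6, t8}
Sat(EX (grant ∨ busy)) = {s : some successor in {t1, t2, t3, t5, t6, t8}} = {t2, t3, t4, t5, t6, t8}
A[busy U EX (grant ∨ busy)]: least fixpoint, start Z0 = Sat(EX (grant ∨ busy)) = {t2, t3, t4, t5, t6, t8}, add states in Sat(busy) with every successor in Z. Already a fixed point.
Sat(A[busy U EX (grant ∨ busy)]) = {t2, t3, t4, t5, t6, t8}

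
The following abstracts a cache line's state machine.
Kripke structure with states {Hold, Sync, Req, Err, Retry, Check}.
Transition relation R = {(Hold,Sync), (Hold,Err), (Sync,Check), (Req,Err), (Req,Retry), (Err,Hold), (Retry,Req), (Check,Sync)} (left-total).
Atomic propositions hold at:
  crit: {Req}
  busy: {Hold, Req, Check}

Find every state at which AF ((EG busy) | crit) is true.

{Req, Retry}

EG busy: greatest fixpoint, start Z0 = {Hold, Req, Check}, keep only states in Sat with some successor in Z. Z1 = ∅; fixed.
Sat(EG busy) = ∅
Sat((EG busy) | crit) = {Req}
AF ((EG busy) | crit): least fixpoint, start Z0 = {Req}, add states with every successor in Z. Z1 = {Req, Retry}; fixed.
Sat(AF ((EG busy) | crit)) = {Req, Retry}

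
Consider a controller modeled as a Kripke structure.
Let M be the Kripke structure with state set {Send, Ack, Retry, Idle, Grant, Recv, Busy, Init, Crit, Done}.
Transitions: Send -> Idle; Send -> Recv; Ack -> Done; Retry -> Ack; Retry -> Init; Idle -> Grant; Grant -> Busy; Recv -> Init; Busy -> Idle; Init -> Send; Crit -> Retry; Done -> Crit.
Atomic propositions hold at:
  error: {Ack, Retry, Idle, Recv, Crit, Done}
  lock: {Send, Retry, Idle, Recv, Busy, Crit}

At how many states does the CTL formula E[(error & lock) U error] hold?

6

Sat(error & lock) = {Retry, Idle, Recv, Crit}
E[(error & lock) U error]: least fixpoint, start Z0 = Sat(error) = {Ack, Retry, Idle, Recv, Crit, Done}, add states in Sat(error & lock) with some successor in Z. Already a fixed point.
Sat(E[(error & lock) U error]) = {Ack, Retry, Idle, Recv, Crit, Done}
|Sat(E[(error & lock) U error])| = |{Ack, Retry, Idle, Recv, Crit, Done}| = 6.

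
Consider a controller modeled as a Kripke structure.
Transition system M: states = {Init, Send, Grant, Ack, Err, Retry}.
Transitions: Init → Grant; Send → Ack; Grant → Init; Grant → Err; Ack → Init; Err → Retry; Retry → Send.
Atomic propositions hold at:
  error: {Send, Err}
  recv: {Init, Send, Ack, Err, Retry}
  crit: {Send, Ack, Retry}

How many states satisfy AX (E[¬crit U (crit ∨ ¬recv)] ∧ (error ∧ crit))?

1

Sat(¬crit) = {Init, Grant, Err}
Sat(¬recv) = {Grant}
Sat(crit ∨ ¬recv) = {Send, Grant, Ack, Retry}
E[¬crit U (crit ∨ ¬recv)]: least fixpoint, start Z0 = Sat((crit ∨ ¬recv)) = {Send, Grant, Ack, Retry}, add states in Sat(¬crit) with some successor in Z. Z1 = {Init, Send, Grant, Ack, Err, Retry}; fixed.
Sat(E[¬crit U (crit ∨ ¬recv)]) = {Init, Send, Grant, Ack, Err, Retry}
Sat(error ∧ crit) = {Send}
Sat(E[¬crit U (crit ∨ ¬recv)] ∧ (error ∧ crit)) = {Send}
Sat(AX (E[¬crit U (crit ∨ ¬recv)] ∧ (error ∧ crit))) = {s : every successor in {Send}} = {Retry}
|Sat(AX (E[¬crit U (crit ∨ ¬recv)] ∧ (error ∧ crit)))| = |{Retry}| = 1.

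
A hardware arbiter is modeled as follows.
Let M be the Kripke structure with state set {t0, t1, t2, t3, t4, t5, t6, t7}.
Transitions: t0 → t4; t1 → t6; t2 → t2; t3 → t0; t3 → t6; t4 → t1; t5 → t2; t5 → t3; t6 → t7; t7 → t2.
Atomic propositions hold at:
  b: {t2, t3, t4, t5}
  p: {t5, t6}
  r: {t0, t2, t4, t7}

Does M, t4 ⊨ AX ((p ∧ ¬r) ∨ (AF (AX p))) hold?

Yes

Sat(¬r) = {t1, t3, t5, t6}
Sat(p ∧ ¬r) = {t5, t6}
Sat(AX p) = {s : every successor in {t5, t6}} = {t1}
AF (AX p): least fixpoint, start Z0 = {t1}, add states with every successor in Z. Z1 = {t1, t4}; Z2 = {t0, t1, t4}; fixed.
Sat(AF (AX p)) = {t0, t1, t4}
Sat((p ∧ ¬r) ∨ (AF (AX p))) = {t0, t1, t4, t5, t6}
Sat(AX ((p ∧ ¬r) ∨ (AF (AX p)))) = {s : every successor in {t0, t1, t4, t5, t6}} = {t0, t1, t3, t4}
t4 ∈ Sat(AX ((p ∧ ¬r) ∨ (AF (AX p)))) = {t0, t1, t3, t4}, so the formula holds at t4.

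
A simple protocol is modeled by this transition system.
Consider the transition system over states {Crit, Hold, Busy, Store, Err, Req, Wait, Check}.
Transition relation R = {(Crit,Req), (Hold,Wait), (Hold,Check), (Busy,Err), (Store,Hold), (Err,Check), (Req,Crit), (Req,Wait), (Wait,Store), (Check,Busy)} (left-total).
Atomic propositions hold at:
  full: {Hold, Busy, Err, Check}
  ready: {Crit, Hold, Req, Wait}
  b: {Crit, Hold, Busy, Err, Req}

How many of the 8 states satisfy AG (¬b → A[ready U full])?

3

Sat(¬b) = {Store, Wait, Check}
A[ready U full]: least fixpoint, start Z0 = Sat(full) = {Hold, Busy, Err, Check}, add states in Sat(ready) with every successor in Z. Already a fixed point.
Sat(A[ready U full]) = {Hold, Busy, Err, Check}
Sat(¬b → A[ready U full]) = {Crit, Hold, Busy, Err, Req, Check}
AG (¬b → A[ready U full]): greatest fixpoint, start Z0 = {Crit, Hold, Busy, Err, Req, Check}, keep only states in Sat with every successor in Z. Z1 = {Crit, Busy, Err, Check}; Z2 = {Busy, Err, Check}; fixed.
Sat(AG (¬b → A[ready U full])) = {Busy, Err, Check}
|Sat(AG (¬b → A[ready U full]))| = |{Busy, Err, Check}| = 3.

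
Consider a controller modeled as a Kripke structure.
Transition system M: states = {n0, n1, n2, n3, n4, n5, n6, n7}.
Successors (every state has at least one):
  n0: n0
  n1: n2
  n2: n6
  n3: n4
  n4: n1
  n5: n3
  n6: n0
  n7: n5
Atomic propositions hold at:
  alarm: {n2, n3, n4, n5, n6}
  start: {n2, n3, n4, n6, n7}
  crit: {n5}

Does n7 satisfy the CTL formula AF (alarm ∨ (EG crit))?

EG crit: greatest fixpoint, start Z0 = {n5}, keep only states in Sat with some successor in Z. Z1 = ∅; fixed.
Sat(EG crit) = ∅
Sat(alarm ∨ (EG crit)) = {n2, n3, n4, n5, n6}
AF (alarm ∨ (EG crit)): least fixpoint, start Z0 = {n2, n3, n4, n5, n6}, add states with every successor in Z. Z1 = {n1, n2, n3, n4, n5, n6, n7}; fixed.
Sat(AF (alarm ∨ (EG crit))) = {n1, n2, n3, n4, n5, n6, n7}
n7 ∈ Sat(AF (alarm ∨ (EG crit))) = {n1, n2, n3, n4, n5, n6, n7}, so the formula holds at n7.

Yes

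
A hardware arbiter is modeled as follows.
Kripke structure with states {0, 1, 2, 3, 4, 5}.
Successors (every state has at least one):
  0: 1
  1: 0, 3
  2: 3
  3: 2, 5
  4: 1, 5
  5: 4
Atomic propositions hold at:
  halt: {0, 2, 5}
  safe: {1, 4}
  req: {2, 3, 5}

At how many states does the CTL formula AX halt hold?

Sat(AX halt) = {s : every successor in {0, 2, 5}} = {3}
|Sat(AX halt)| = |{3}| = 1.

1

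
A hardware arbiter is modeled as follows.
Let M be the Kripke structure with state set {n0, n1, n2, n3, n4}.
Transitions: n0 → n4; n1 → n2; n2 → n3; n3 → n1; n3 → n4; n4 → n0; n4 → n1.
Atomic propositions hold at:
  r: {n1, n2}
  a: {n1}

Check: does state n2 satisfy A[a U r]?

Yes

A[a U r]: least fixpoint, start Z0 = Sat(r) = {n1, n2}, add states in Sat(a) with every successor in Z. Already a fixed point.
Sat(A[a U r]) = {n1, n2}
n2 ∈ Sat(A[a U r]) = {n1, n2}, so the formula holds at n2.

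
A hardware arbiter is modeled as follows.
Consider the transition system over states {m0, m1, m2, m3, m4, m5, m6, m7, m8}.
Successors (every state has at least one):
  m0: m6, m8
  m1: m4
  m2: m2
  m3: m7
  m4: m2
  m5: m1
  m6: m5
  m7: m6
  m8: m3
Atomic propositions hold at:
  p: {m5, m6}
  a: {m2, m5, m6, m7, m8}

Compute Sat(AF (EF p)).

EF p: least fixpoint, start Z0 = {m5, m6}, add states with some successor in Z. Z1 = {m0, m5, m6, m7}; Z2 = {m0, m3, m5, m6, m7}; Z3 = {m0, m3, m5, m6, m7, m8}; fixed.
Sat(EF p) = {m0, m3, m5, m6, m7, m8}
AF (EF p): least fixpoint, start Z0 = {m0, m3, m5, m6, m7, m8}, add states with every successor in Z. Already a fixed point.
Sat(AF (EF p)) = {m0, m3, m5, m6, m7, m8}

{m0, m3, m5, m6, m7, m8}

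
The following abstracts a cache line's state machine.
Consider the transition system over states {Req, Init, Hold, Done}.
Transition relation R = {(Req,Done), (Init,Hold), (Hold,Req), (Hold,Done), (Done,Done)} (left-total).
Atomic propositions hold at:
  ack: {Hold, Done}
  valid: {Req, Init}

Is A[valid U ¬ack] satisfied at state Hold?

Sat(¬ack) = {Req, Init}
A[valid U ¬ack]: least fixpoint, start Z0 = Sat(¬ack) = {Req, Init}, add states in Sat(valid) with every successor in Z. Already a fixed point.
Sat(A[valid U ¬ack]) = {Req, Init}
Hold ∉ Sat(A[valid U ¬ack]) = {Req, Init}, so the formula does not hold at Hold.

No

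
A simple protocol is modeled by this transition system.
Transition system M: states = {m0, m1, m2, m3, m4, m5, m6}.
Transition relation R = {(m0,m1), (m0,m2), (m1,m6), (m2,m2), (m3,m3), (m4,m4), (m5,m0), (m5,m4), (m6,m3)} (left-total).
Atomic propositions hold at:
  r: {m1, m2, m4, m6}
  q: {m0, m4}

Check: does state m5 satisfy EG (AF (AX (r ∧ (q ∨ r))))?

Sat(q ∨ r) = {m0, m1, m2, m4, m6}
Sat(r ∧ (q ∨ r)) = {m1, m2, m4, m6}
Sat(AX (r ∧ (q ∨ r))) = {s : every successor in {m1, m2, m4, m6}} = {m0, m1, m2, m4}
AF (AX (r ∧ (q ∨ r))): least fixpoint, start Z0 = {m0, m1, m2, m4}, add states with every successor in Z. Z1 = {m0, m1, m2, m4, m5}; fixed.
Sat(AF (AX (r ∧ (q ∨ r)))) = {m0, m1, m2, m4, m5}
EG (AF (AX (r ∧ (q ∨ r)))): greatest fixpoint, start Z0 = {m0, m1, m2, m4, m5}, keep only states in Sat with some successor in Z. Z1 = {m0, m2, m4, m5}; fixed.
Sat(EG (AF (AX (r ∧ (q ∨ r))))) = {m0, m2, m4, m5}
m5 ∈ Sat(EG (AF (AX (r ∧ (q ∨ r))))) = {m0, m2, m4, m5}, so the formula holds at m5.

Yes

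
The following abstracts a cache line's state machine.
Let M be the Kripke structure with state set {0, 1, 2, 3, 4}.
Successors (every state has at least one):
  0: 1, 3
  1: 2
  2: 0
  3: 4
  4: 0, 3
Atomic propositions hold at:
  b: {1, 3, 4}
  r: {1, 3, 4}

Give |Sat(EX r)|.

3

Sat(EX r) = {s : some successor in {1, 3, 4}} = {0, 3, 4}
|Sat(EX r)| = |{0, 3, 4}| = 3.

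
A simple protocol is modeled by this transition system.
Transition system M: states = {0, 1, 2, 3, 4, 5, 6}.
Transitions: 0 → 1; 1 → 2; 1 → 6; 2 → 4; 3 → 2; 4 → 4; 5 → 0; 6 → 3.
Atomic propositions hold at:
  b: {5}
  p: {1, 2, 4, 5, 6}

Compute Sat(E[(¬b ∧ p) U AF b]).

Sat(¬b) = {0, 1, 2, 3, 4, 6}
Sat(¬b ∧ p) = {1, 2, 4, 6}
AF b: least fixpoint, start Z0 = {5}, add states with every successor in Z. Already a fixed point.
Sat(AF b) = {5}
E[(¬b ∧ p) U AF b]: least fixpoint, start Z0 = Sat(AF b) = {5}, add states in Sat(¬b ∧ p) with some successor in Z. Already a fixed point.
Sat(E[(¬b ∧ p) U AF b]) = {5}

{5}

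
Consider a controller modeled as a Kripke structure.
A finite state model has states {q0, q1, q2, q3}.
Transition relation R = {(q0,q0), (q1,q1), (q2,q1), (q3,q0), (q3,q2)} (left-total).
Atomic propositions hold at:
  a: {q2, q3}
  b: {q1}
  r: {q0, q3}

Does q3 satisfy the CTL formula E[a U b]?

Yes

E[a U b]: least fixpoint, start Z0 = Sat(b) = {q1}, add states in Sat(a) with some successor in Z. Z1 = {q1, q2}; Z2 = {q1, q2, q3}; fixed.
Sat(E[a U b]) = {q1, q2, q3}
q3 ∈ Sat(E[a U b]) = {q1, q2, q3}, so the formula holds at q3.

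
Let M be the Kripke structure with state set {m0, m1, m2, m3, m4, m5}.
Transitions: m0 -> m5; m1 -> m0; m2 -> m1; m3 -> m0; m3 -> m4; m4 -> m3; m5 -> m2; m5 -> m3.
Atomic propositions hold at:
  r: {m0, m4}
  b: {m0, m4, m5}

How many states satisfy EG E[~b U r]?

Sat(~b) = {m1, m2, m3}
E[~b U r]: least fixpoint, start Z0 = Sat(r) = {m0, m4}, add states in Sat(~b) with some successor in Z. Z1 = {m0, m1, m3, m4}; Z2 = {m0, m1, m2, m3, m4}; fixed.
Sat(E[~b U r]) = {m0, m1, m2, m3, m4}
EG E[~b U r]: greatest fixpoint, start Z0 = {m0, m1, m2, m3, m4}, keep only states in Sat with some successor in Z. Z1 = {m1, m2, m3, m4}; Z2 = {m2, m3, m4}; Z3 = {m3, m4}; fixed.
Sat(EG E[~b U r]) = {m3, m4}
|Sat(EG E[~b U r])| = |{m3, m4}| = 2.

2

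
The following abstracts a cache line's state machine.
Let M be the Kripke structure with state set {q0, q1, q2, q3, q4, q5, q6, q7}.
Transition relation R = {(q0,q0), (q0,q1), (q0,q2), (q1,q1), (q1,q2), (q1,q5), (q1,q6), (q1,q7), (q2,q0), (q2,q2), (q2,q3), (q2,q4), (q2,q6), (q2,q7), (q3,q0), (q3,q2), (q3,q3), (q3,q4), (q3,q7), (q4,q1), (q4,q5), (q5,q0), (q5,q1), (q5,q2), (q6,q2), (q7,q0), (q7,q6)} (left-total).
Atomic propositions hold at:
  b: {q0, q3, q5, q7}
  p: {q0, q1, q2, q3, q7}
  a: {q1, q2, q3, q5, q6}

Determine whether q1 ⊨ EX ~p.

Yes

Sat(~p) = {q4, q5, q6}
Sat(EX ~p) = {s : some successor in {q4, q5, q6}} = {q1, q2, q3, q4, q7}
q1 ∈ Sat(EX ~p) = {q1, q2, q3, q4, q7}, so the formula holds at q1.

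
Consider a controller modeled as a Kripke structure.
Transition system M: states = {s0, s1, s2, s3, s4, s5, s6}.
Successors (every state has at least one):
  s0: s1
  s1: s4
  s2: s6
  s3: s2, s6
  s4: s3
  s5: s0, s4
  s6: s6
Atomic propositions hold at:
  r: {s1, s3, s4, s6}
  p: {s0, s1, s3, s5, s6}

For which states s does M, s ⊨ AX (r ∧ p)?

Sat(r ∧ p) = {s1, s3, s6}
Sat(AX (r ∧ p)) = {s : every successor in {s1, s3, s6}} = {s0, s2, s4, s6}

{s0, s2, s4, s6}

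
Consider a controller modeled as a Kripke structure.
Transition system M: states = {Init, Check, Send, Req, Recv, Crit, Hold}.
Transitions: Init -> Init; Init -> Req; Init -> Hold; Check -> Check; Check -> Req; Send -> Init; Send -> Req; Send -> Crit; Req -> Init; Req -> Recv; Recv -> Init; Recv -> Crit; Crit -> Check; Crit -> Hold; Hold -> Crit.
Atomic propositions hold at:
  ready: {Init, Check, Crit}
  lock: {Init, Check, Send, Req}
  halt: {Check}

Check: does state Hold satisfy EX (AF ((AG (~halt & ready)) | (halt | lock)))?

No

Sat(~halt) = {Init, Send, Req, Recv, Crit, Hold}
Sat(~halt & ready) = {Init, Crit}
AG (~halt & ready): greatest fixpoint, start Z0 = {Init, Crit}, keep only states in Sat with every successor in Z. Z1 = ∅; fixed.
Sat(AG (~halt & ready)) = ∅
Sat(halt | lock) = {Init, Check, Send, Req}
Sat((AG (~halt & ready)) | (halt | lock)) = {Init, Check, Send, Req}
AF ((AG (~halt & ready)) | (halt | lock)): least fixpoint, start Z0 = {Init, Check, Send, Req}, add states with every successor in Z. Already a fixed point.
Sat(AF ((AG (~halt & ready)) | (halt | lock))) = {Init, Check, Send, Req}
Sat(EX (AF ((AG (~halt & ready)) | (halt | lock)))) = {s : some successor in {Init, Check, Send, Req}} = {Init, Check, Send, Req, Recv, Crit}
Hold ∉ Sat(EX (AF ((AG (~halt & ready)) | (halt | lock)))) = {Init, Check, Send, Req, Recv, Crit}, so the formula does not hold at Hold.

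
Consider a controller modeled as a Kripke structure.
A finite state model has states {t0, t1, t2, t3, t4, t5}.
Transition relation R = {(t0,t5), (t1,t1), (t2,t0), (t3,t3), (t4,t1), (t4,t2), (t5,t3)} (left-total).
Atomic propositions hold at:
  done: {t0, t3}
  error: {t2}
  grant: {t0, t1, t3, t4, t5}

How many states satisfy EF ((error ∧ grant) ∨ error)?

Sat(error ∧ grant) = ∅
Sat((error ∧ grant) ∨ error) = {t2}
EF ((error ∧ grant) ∨ error): least fixpoint, start Z0 = {t2}, add states with some successor in Z. Z1 = {t2, t4}; fixed.
Sat(EF ((error ∧ grant) ∨ error)) = {t2, t4}
|Sat(EF ((error ∧ grant) ∨ error))| = |{t2, t4}| = 2.

2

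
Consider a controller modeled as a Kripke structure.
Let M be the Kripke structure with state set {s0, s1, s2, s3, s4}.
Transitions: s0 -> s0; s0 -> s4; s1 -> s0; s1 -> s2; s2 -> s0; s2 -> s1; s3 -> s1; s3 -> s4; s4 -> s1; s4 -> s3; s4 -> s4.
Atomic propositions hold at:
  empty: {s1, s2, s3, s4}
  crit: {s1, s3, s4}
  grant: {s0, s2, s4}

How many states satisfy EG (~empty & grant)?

1

Sat(~empty) = {s0}
Sat(~empty & grant) = {s0}
EG (~empty & grant): greatest fixpoint, start Z0 = {s0}, keep only states in Sat with some successor in Z. Already a fixed point.
Sat(EG (~empty & grant)) = {s0}
|Sat(EG (~empty & grant))| = |{s0}| = 1.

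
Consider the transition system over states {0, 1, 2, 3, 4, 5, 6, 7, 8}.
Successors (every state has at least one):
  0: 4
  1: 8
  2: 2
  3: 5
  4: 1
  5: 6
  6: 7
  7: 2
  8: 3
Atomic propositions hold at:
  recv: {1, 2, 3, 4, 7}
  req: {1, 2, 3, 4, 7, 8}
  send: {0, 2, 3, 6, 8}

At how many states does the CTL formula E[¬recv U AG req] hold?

Sat(¬recv) = {0, 5, 6, 8}
AG req: greatest fixpoint, start Z0 = {1, 2, 3, 4, 7, 8}, keep only states in Sat with every successor in Z. Z1 = {1, 2, 4, 7, 8}; Z2 = {1, 2, 4, 7}; Z3 = {2, 4, 7}; Z4 = {2, 7}; fixed.
Sat(AG req) = {2, 7}
E[¬recv U AG req]: least fixpoint, start Z0 = Sat(AG req) = {2, 7}, add states in Sat(¬recv) with some successor in Z. Z1 = {2, 6, 7}; Z2 = {2, 5, 6, 7}; fixed.
Sat(E[¬recv U AG req]) = {2, 5, 6, 7}
|Sat(E[¬recv U AG req])| = |{2, 5, 6, 7}| = 4.

4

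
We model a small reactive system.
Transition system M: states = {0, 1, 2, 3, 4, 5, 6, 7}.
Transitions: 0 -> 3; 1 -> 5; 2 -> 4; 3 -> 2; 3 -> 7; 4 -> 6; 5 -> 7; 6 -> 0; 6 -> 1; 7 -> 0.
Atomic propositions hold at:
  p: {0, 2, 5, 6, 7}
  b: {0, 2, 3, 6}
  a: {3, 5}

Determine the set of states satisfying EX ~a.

{2, 3, 4, 5, 6, 7}

Sat(~a) = {0, 1, 2, 4, 6, 7}
Sat(EX ~a) = {s : some successor in {0, 1, 2, 4, 6, 7}} = {2, 3, 4, 5, 6, 7}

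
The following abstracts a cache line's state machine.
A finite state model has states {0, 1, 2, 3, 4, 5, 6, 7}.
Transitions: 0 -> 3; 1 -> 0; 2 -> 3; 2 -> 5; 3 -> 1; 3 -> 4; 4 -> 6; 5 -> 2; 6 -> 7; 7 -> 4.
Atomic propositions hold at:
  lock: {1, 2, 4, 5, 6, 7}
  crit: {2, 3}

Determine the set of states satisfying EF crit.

{0, 1, 2, 3, 5}

EF crit: least fixpoint, start Z0 = {2, 3}, add states with some successor in Z. Z1 = {0, 2, 3, 5}; Z2 = {0, 1, 2, 3, 5}; fixed.
Sat(EF crit) = {0, 1, 2, 3, 5}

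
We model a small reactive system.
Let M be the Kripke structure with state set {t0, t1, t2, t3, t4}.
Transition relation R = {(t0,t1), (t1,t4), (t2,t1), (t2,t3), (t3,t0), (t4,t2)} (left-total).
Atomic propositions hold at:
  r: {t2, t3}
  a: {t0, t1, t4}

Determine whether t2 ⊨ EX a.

Sat(EX a) = {s : some successor in {t0, t1, t4}} = {t0, t1, t2, t3}
t2 ∈ Sat(EX a) = {t0, t1, t2, t3}, so the formula holds at t2.

Yes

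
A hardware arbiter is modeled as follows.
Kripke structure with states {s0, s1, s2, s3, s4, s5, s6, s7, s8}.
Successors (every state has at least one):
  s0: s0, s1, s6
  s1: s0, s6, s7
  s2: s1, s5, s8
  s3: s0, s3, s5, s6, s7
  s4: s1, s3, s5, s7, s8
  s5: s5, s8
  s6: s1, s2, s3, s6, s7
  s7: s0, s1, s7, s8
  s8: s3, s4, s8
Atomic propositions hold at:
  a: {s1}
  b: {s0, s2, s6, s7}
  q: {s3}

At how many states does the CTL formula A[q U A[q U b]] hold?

4

A[q U b]: least fixpoint, start Z0 = Sat(b) = {s0, s2, s6, s7}, add states in Sat(q) with every successor in Z. Already a fixed point.
Sat(A[q U b]) = {s0, s2, s6, s7}
A[q U A[q U b]]: least fixpoint, start Z0 = Sat(A[q U b]) = {s0, s2, s6, s7}, add states in Sat(q) with every successor in Z. Already a fixed point.
Sat(A[q U A[q U b]]) = {s0, s2, s6, s7}
|Sat(A[q U A[q U b]])| = |{s0, s2, s6, s7}| = 4.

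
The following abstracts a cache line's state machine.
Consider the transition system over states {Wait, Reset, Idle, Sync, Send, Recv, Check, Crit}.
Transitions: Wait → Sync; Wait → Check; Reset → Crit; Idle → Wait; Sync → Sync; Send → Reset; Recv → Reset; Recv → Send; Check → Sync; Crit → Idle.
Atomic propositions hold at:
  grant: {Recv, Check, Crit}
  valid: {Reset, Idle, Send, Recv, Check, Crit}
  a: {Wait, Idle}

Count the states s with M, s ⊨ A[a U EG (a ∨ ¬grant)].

Sat(¬grant) = {Wait, Reset, Idle, Sync, Send}
Sat(a ∨ ¬grant) = {Wait, Reset, Idle, Sync, Send}
EG (a ∨ ¬grant): greatest fixpoint, start Z0 = {Wait, Reset, Idle, Sync, Send}, keep only states in Sat with some successor in Z. Z1 = {Wait, Idle, Sync, Send}; Z2 = {Wait, Idle, Sync}; fixed.
Sat(EG (a ∨ ¬grant)) = {Wait, Idle, Sync}
A[a U EG (a ∨ ¬grant)]: least fixpoint, start Z0 = Sat(EG (a ∨ ¬grant)) = {Wait, Idle, Sync}, add states in Sat(a) with every successor in Z. Already a fixed point.
Sat(A[a U EG (a ∨ ¬grant)]) = {Wait, Idle, Sync}
|Sat(A[a U EG (a ∨ ¬grant)])| = |{Wait, Idle, Sync}| = 3.

3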